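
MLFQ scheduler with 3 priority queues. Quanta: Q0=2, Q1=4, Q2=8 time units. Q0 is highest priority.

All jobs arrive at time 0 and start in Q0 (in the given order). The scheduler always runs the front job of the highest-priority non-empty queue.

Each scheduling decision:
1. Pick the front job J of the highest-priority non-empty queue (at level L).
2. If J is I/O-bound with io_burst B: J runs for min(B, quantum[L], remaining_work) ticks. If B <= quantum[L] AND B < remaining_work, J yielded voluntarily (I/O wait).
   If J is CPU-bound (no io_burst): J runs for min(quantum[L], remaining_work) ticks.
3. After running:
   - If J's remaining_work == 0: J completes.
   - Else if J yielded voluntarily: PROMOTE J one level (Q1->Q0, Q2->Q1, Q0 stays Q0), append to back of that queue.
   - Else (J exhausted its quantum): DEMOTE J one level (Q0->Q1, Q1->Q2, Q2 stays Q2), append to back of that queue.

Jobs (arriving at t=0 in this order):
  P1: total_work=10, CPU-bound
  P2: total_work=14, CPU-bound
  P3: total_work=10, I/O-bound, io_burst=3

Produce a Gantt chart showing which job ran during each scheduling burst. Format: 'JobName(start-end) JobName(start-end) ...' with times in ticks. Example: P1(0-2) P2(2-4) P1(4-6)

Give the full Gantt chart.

Answer: P1(0-2) P2(2-4) P3(4-6) P1(6-10) P2(10-14) P3(14-17) P3(17-19) P3(19-22) P1(22-26) P2(26-34)

Derivation:
t=0-2: P1@Q0 runs 2, rem=8, quantum used, demote→Q1. Q0=[P2,P3] Q1=[P1] Q2=[]
t=2-4: P2@Q0 runs 2, rem=12, quantum used, demote→Q1. Q0=[P3] Q1=[P1,P2] Q2=[]
t=4-6: P3@Q0 runs 2, rem=8, quantum used, demote→Q1. Q0=[] Q1=[P1,P2,P3] Q2=[]
t=6-10: P1@Q1 runs 4, rem=4, quantum used, demote→Q2. Q0=[] Q1=[P2,P3] Q2=[P1]
t=10-14: P2@Q1 runs 4, rem=8, quantum used, demote→Q2. Q0=[] Q1=[P3] Q2=[P1,P2]
t=14-17: P3@Q1 runs 3, rem=5, I/O yield, promote→Q0. Q0=[P3] Q1=[] Q2=[P1,P2]
t=17-19: P3@Q0 runs 2, rem=3, quantum used, demote→Q1. Q0=[] Q1=[P3] Q2=[P1,P2]
t=19-22: P3@Q1 runs 3, rem=0, completes. Q0=[] Q1=[] Q2=[P1,P2]
t=22-26: P1@Q2 runs 4, rem=0, completes. Q0=[] Q1=[] Q2=[P2]
t=26-34: P2@Q2 runs 8, rem=0, completes. Q0=[] Q1=[] Q2=[]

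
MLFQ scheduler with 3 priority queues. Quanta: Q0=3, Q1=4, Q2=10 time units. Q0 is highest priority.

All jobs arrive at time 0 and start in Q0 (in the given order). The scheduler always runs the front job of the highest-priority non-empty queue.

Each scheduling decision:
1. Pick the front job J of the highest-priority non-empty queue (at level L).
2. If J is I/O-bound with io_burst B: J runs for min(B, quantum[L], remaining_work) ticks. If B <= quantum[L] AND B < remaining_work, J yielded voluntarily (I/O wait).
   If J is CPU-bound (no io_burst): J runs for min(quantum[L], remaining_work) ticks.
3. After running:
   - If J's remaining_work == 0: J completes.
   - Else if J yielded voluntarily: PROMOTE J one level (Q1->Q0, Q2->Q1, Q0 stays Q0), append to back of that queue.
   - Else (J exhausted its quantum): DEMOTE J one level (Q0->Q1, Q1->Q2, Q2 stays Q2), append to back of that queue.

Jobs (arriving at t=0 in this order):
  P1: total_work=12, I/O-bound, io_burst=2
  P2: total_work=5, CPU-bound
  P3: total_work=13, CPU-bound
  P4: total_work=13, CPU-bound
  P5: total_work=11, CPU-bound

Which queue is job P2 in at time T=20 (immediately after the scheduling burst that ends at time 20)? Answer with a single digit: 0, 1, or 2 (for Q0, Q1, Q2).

t=0-2: P1@Q0 runs 2, rem=10, I/O yield, promote→Q0. Q0=[P2,P3,P4,P5,P1] Q1=[] Q2=[]
t=2-5: P2@Q0 runs 3, rem=2, quantum used, demote→Q1. Q0=[P3,P4,P5,P1] Q1=[P2] Q2=[]
t=5-8: P3@Q0 runs 3, rem=10, quantum used, demote→Q1. Q0=[P4,P5,P1] Q1=[P2,P3] Q2=[]
t=8-11: P4@Q0 runs 3, rem=10, quantum used, demote→Q1. Q0=[P5,P1] Q1=[P2,P3,P4] Q2=[]
t=11-14: P5@Q0 runs 3, rem=8, quantum used, demote→Q1. Q0=[P1] Q1=[P2,P3,P4,P5] Q2=[]
t=14-16: P1@Q0 runs 2, rem=8, I/O yield, promote→Q0. Q0=[P1] Q1=[P2,P3,P4,P5] Q2=[]
t=16-18: P1@Q0 runs 2, rem=6, I/O yield, promote→Q0. Q0=[P1] Q1=[P2,P3,P4,P5] Q2=[]
t=18-20: P1@Q0 runs 2, rem=4, I/O yield, promote→Q0. Q0=[P1] Q1=[P2,P3,P4,P5] Q2=[]
t=20-22: P1@Q0 runs 2, rem=2, I/O yield, promote→Q0. Q0=[P1] Q1=[P2,P3,P4,P5] Q2=[]
t=22-24: P1@Q0 runs 2, rem=0, completes. Q0=[] Q1=[P2,P3,P4,P5] Q2=[]
t=24-26: P2@Q1 runs 2, rem=0, completes. Q0=[] Q1=[P3,P4,P5] Q2=[]
t=26-30: P3@Q1 runs 4, rem=6, quantum used, demote→Q2. Q0=[] Q1=[P4,P5] Q2=[P3]
t=30-34: P4@Q1 runs 4, rem=6, quantum used, demote→Q2. Q0=[] Q1=[P5] Q2=[P3,P4]
t=34-38: P5@Q1 runs 4, rem=4, quantum used, demote→Q2. Q0=[] Q1=[] Q2=[P3,P4,P5]
t=38-44: P3@Q2 runs 6, rem=0, completes. Q0=[] Q1=[] Q2=[P4,P5]
t=44-50: P4@Q2 runs 6, rem=0, completes. Q0=[] Q1=[] Q2=[P5]
t=50-54: P5@Q2 runs 4, rem=0, completes. Q0=[] Q1=[] Q2=[]

Answer: 1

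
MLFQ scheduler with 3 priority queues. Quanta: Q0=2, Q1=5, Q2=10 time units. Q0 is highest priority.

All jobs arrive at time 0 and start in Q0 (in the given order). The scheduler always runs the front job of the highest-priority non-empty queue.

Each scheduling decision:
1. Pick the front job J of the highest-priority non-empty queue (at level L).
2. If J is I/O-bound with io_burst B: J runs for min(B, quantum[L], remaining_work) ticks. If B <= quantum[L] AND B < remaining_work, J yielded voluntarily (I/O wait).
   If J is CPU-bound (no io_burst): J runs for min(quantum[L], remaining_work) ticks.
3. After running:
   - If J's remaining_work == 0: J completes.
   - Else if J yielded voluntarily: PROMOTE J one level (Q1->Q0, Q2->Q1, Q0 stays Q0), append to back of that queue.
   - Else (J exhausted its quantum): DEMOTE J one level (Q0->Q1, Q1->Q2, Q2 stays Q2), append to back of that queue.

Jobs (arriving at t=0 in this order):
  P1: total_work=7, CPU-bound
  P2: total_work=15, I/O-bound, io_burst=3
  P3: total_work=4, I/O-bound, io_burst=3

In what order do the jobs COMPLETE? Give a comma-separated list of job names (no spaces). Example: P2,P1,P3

Answer: P1,P3,P2

Derivation:
t=0-2: P1@Q0 runs 2, rem=5, quantum used, demote→Q1. Q0=[P2,P3] Q1=[P1] Q2=[]
t=2-4: P2@Q0 runs 2, rem=13, quantum used, demote→Q1. Q0=[P3] Q1=[P1,P2] Q2=[]
t=4-6: P3@Q0 runs 2, rem=2, quantum used, demote→Q1. Q0=[] Q1=[P1,P2,P3] Q2=[]
t=6-11: P1@Q1 runs 5, rem=0, completes. Q0=[] Q1=[P2,P3] Q2=[]
t=11-14: P2@Q1 runs 3, rem=10, I/O yield, promote→Q0. Q0=[P2] Q1=[P3] Q2=[]
t=14-16: P2@Q0 runs 2, rem=8, quantum used, demote→Q1. Q0=[] Q1=[P3,P2] Q2=[]
t=16-18: P3@Q1 runs 2, rem=0, completes. Q0=[] Q1=[P2] Q2=[]
t=18-21: P2@Q1 runs 3, rem=5, I/O yield, promote→Q0. Q0=[P2] Q1=[] Q2=[]
t=21-23: P2@Q0 runs 2, rem=3, quantum used, demote→Q1. Q0=[] Q1=[P2] Q2=[]
t=23-26: P2@Q1 runs 3, rem=0, completes. Q0=[] Q1=[] Q2=[]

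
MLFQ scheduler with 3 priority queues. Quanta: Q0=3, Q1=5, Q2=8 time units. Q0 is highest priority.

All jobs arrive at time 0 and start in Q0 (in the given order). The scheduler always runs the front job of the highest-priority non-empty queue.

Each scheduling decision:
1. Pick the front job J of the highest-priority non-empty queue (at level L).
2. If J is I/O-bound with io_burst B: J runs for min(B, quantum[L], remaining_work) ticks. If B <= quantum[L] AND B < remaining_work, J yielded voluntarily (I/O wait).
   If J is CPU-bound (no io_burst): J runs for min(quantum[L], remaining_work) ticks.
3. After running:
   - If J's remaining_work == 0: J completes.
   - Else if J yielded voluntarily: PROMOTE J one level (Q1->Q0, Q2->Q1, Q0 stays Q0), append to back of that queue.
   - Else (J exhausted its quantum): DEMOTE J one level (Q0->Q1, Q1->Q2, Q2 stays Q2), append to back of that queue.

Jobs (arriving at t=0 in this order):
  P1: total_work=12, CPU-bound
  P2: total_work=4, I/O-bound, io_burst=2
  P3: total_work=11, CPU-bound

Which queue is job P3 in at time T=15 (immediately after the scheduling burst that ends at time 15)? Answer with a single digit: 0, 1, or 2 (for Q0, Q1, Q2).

Answer: 1

Derivation:
t=0-3: P1@Q0 runs 3, rem=9, quantum used, demote→Q1. Q0=[P2,P3] Q1=[P1] Q2=[]
t=3-5: P2@Q0 runs 2, rem=2, I/O yield, promote→Q0. Q0=[P3,P2] Q1=[P1] Q2=[]
t=5-8: P3@Q0 runs 3, rem=8, quantum used, demote→Q1. Q0=[P2] Q1=[P1,P3] Q2=[]
t=8-10: P2@Q0 runs 2, rem=0, completes. Q0=[] Q1=[P1,P3] Q2=[]
t=10-15: P1@Q1 runs 5, rem=4, quantum used, demote→Q2. Q0=[] Q1=[P3] Q2=[P1]
t=15-20: P3@Q1 runs 5, rem=3, quantum used, demote→Q2. Q0=[] Q1=[] Q2=[P1,P3]
t=20-24: P1@Q2 runs 4, rem=0, completes. Q0=[] Q1=[] Q2=[P3]
t=24-27: P3@Q2 runs 3, rem=0, completes. Q0=[] Q1=[] Q2=[]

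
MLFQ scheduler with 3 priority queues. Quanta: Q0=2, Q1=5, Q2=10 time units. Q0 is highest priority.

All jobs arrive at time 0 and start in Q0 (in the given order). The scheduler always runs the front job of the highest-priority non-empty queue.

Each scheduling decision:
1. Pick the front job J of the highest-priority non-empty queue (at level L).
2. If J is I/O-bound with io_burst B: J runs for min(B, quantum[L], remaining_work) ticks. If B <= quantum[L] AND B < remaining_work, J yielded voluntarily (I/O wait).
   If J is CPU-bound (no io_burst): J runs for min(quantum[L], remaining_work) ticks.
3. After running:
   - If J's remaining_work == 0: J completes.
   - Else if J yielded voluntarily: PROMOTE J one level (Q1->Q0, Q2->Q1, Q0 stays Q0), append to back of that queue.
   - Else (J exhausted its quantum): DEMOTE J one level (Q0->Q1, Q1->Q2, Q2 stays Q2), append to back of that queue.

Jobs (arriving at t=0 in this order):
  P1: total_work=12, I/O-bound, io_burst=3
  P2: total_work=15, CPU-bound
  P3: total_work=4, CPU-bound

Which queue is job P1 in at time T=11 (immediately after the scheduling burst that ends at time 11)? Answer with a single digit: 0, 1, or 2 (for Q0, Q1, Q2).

t=0-2: P1@Q0 runs 2, rem=10, quantum used, demote→Q1. Q0=[P2,P3] Q1=[P1] Q2=[]
t=2-4: P2@Q0 runs 2, rem=13, quantum used, demote→Q1. Q0=[P3] Q1=[P1,P2] Q2=[]
t=4-6: P3@Q0 runs 2, rem=2, quantum used, demote→Q1. Q0=[] Q1=[P1,P2,P3] Q2=[]
t=6-9: P1@Q1 runs 3, rem=7, I/O yield, promote→Q0. Q0=[P1] Q1=[P2,P3] Q2=[]
t=9-11: P1@Q0 runs 2, rem=5, quantum used, demote→Q1. Q0=[] Q1=[P2,P3,P1] Q2=[]
t=11-16: P2@Q1 runs 5, rem=8, quantum used, demote→Q2. Q0=[] Q1=[P3,P1] Q2=[P2]
t=16-18: P3@Q1 runs 2, rem=0, completes. Q0=[] Q1=[P1] Q2=[P2]
t=18-21: P1@Q1 runs 3, rem=2, I/O yield, promote→Q0. Q0=[P1] Q1=[] Q2=[P2]
t=21-23: P1@Q0 runs 2, rem=0, completes. Q0=[] Q1=[] Q2=[P2]
t=23-31: P2@Q2 runs 8, rem=0, completes. Q0=[] Q1=[] Q2=[]

Answer: 1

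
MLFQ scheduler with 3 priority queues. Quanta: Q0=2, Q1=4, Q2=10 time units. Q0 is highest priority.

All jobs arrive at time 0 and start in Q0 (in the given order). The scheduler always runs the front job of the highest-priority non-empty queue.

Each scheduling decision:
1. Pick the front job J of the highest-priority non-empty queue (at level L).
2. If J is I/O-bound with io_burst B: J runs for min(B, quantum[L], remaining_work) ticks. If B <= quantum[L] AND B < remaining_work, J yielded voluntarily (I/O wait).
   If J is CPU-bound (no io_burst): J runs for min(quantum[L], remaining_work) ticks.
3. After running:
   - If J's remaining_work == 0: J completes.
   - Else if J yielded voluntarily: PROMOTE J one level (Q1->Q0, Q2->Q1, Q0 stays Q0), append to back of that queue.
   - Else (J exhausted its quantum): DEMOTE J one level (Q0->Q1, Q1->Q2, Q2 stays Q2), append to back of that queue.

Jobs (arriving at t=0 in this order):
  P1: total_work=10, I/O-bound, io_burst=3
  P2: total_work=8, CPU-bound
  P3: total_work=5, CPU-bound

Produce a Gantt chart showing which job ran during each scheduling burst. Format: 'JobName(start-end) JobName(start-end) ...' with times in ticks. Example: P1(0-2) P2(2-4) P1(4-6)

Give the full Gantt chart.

t=0-2: P1@Q0 runs 2, rem=8, quantum used, demote→Q1. Q0=[P2,P3] Q1=[P1] Q2=[]
t=2-4: P2@Q0 runs 2, rem=6, quantum used, demote→Q1. Q0=[P3] Q1=[P1,P2] Q2=[]
t=4-6: P3@Q0 runs 2, rem=3, quantum used, demote→Q1. Q0=[] Q1=[P1,P2,P3] Q2=[]
t=6-9: P1@Q1 runs 3, rem=5, I/O yield, promote→Q0. Q0=[P1] Q1=[P2,P3] Q2=[]
t=9-11: P1@Q0 runs 2, rem=3, quantum used, demote→Q1. Q0=[] Q1=[P2,P3,P1] Q2=[]
t=11-15: P2@Q1 runs 4, rem=2, quantum used, demote→Q2. Q0=[] Q1=[P3,P1] Q2=[P2]
t=15-18: P3@Q1 runs 3, rem=0, completes. Q0=[] Q1=[P1] Q2=[P2]
t=18-21: P1@Q1 runs 3, rem=0, completes. Q0=[] Q1=[] Q2=[P2]
t=21-23: P2@Q2 runs 2, rem=0, completes. Q0=[] Q1=[] Q2=[]

Answer: P1(0-2) P2(2-4) P3(4-6) P1(6-9) P1(9-11) P2(11-15) P3(15-18) P1(18-21) P2(21-23)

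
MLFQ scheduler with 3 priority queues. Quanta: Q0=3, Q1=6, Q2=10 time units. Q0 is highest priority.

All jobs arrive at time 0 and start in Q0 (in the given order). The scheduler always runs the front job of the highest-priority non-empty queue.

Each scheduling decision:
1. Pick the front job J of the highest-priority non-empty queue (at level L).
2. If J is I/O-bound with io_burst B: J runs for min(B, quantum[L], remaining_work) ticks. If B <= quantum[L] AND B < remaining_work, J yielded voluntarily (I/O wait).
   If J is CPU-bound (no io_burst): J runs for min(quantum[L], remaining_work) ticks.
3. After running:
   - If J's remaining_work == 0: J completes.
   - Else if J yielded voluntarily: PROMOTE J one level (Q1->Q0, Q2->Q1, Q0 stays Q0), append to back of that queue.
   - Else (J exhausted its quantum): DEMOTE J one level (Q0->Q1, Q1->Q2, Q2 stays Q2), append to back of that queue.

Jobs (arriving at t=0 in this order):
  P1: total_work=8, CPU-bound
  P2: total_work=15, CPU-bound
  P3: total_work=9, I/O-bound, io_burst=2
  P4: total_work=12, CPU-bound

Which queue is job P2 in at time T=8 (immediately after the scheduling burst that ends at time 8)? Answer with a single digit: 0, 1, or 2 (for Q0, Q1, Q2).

Answer: 1

Derivation:
t=0-3: P1@Q0 runs 3, rem=5, quantum used, demote→Q1. Q0=[P2,P3,P4] Q1=[P1] Q2=[]
t=3-6: P2@Q0 runs 3, rem=12, quantum used, demote→Q1. Q0=[P3,P4] Q1=[P1,P2] Q2=[]
t=6-8: P3@Q0 runs 2, rem=7, I/O yield, promote→Q0. Q0=[P4,P3] Q1=[P1,P2] Q2=[]
t=8-11: P4@Q0 runs 3, rem=9, quantum used, demote→Q1. Q0=[P3] Q1=[P1,P2,P4] Q2=[]
t=11-13: P3@Q0 runs 2, rem=5, I/O yield, promote→Q0. Q0=[P3] Q1=[P1,P2,P4] Q2=[]
t=13-15: P3@Q0 runs 2, rem=3, I/O yield, promote→Q0. Q0=[P3] Q1=[P1,P2,P4] Q2=[]
t=15-17: P3@Q0 runs 2, rem=1, I/O yield, promote→Q0. Q0=[P3] Q1=[P1,P2,P4] Q2=[]
t=17-18: P3@Q0 runs 1, rem=0, completes. Q0=[] Q1=[P1,P2,P4] Q2=[]
t=18-23: P1@Q1 runs 5, rem=0, completes. Q0=[] Q1=[P2,P4] Q2=[]
t=23-29: P2@Q1 runs 6, rem=6, quantum used, demote→Q2. Q0=[] Q1=[P4] Q2=[P2]
t=29-35: P4@Q1 runs 6, rem=3, quantum used, demote→Q2. Q0=[] Q1=[] Q2=[P2,P4]
t=35-41: P2@Q2 runs 6, rem=0, completes. Q0=[] Q1=[] Q2=[P4]
t=41-44: P4@Q2 runs 3, rem=0, completes. Q0=[] Q1=[] Q2=[]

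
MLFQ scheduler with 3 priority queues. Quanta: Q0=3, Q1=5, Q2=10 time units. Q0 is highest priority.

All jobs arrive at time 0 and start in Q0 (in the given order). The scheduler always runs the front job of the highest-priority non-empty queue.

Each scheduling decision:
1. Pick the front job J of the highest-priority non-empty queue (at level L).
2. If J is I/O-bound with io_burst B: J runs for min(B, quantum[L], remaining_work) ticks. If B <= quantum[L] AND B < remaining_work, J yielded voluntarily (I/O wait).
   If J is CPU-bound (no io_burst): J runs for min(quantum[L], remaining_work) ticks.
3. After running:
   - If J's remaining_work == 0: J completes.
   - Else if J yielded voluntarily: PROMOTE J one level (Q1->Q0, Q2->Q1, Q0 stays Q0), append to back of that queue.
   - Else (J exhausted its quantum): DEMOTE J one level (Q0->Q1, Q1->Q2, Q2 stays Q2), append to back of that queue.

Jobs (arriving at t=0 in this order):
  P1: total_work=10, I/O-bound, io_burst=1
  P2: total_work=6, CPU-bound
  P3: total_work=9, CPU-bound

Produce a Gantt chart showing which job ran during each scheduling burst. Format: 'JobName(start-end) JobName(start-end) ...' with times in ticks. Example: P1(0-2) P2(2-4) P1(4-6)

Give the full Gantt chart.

Answer: P1(0-1) P2(1-4) P3(4-7) P1(7-8) P1(8-9) P1(9-10) P1(10-11) P1(11-12) P1(12-13) P1(13-14) P1(14-15) P1(15-16) P2(16-19) P3(19-24) P3(24-25)

Derivation:
t=0-1: P1@Q0 runs 1, rem=9, I/O yield, promote→Q0. Q0=[P2,P3,P1] Q1=[] Q2=[]
t=1-4: P2@Q0 runs 3, rem=3, quantum used, demote→Q1. Q0=[P3,P1] Q1=[P2] Q2=[]
t=4-7: P3@Q0 runs 3, rem=6, quantum used, demote→Q1. Q0=[P1] Q1=[P2,P3] Q2=[]
t=7-8: P1@Q0 runs 1, rem=8, I/O yield, promote→Q0. Q0=[P1] Q1=[P2,P3] Q2=[]
t=8-9: P1@Q0 runs 1, rem=7, I/O yield, promote→Q0. Q0=[P1] Q1=[P2,P3] Q2=[]
t=9-10: P1@Q0 runs 1, rem=6, I/O yield, promote→Q0. Q0=[P1] Q1=[P2,P3] Q2=[]
t=10-11: P1@Q0 runs 1, rem=5, I/O yield, promote→Q0. Q0=[P1] Q1=[P2,P3] Q2=[]
t=11-12: P1@Q0 runs 1, rem=4, I/O yield, promote→Q0. Q0=[P1] Q1=[P2,P3] Q2=[]
t=12-13: P1@Q0 runs 1, rem=3, I/O yield, promote→Q0. Q0=[P1] Q1=[P2,P3] Q2=[]
t=13-14: P1@Q0 runs 1, rem=2, I/O yield, promote→Q0. Q0=[P1] Q1=[P2,P3] Q2=[]
t=14-15: P1@Q0 runs 1, rem=1, I/O yield, promote→Q0. Q0=[P1] Q1=[P2,P3] Q2=[]
t=15-16: P1@Q0 runs 1, rem=0, completes. Q0=[] Q1=[P2,P3] Q2=[]
t=16-19: P2@Q1 runs 3, rem=0, completes. Q0=[] Q1=[P3] Q2=[]
t=19-24: P3@Q1 runs 5, rem=1, quantum used, demote→Q2. Q0=[] Q1=[] Q2=[P3]
t=24-25: P3@Q2 runs 1, rem=0, completes. Q0=[] Q1=[] Q2=[]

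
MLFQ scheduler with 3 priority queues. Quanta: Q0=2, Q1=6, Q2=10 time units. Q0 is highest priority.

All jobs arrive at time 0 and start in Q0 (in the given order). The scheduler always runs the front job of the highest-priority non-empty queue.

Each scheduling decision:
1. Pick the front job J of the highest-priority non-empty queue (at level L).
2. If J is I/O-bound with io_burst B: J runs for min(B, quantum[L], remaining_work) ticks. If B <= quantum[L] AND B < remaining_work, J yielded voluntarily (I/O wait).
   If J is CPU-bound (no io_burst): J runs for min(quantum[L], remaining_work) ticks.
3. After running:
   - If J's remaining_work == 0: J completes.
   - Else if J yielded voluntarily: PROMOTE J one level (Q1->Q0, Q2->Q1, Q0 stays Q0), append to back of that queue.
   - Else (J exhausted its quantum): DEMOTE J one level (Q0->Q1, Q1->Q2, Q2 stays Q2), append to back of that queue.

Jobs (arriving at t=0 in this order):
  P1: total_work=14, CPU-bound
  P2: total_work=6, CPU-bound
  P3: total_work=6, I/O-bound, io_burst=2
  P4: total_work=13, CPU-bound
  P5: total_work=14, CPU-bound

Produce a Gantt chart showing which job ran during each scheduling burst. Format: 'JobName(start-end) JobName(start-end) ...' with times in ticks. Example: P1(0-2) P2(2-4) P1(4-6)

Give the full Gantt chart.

Answer: P1(0-2) P2(2-4) P3(4-6) P4(6-8) P5(8-10) P3(10-12) P3(12-14) P1(14-20) P2(20-24) P4(24-30) P5(30-36) P1(36-42) P4(42-47) P5(47-53)

Derivation:
t=0-2: P1@Q0 runs 2, rem=12, quantum used, demote→Q1. Q0=[P2,P3,P4,P5] Q1=[P1] Q2=[]
t=2-4: P2@Q0 runs 2, rem=4, quantum used, demote→Q1. Q0=[P3,P4,P5] Q1=[P1,P2] Q2=[]
t=4-6: P3@Q0 runs 2, rem=4, I/O yield, promote→Q0. Q0=[P4,P5,P3] Q1=[P1,P2] Q2=[]
t=6-8: P4@Q0 runs 2, rem=11, quantum used, demote→Q1. Q0=[P5,P3] Q1=[P1,P2,P4] Q2=[]
t=8-10: P5@Q0 runs 2, rem=12, quantum used, demote→Q1. Q0=[P3] Q1=[P1,P2,P4,P5] Q2=[]
t=10-12: P3@Q0 runs 2, rem=2, I/O yield, promote→Q0. Q0=[P3] Q1=[P1,P2,P4,P5] Q2=[]
t=12-14: P3@Q0 runs 2, rem=0, completes. Q0=[] Q1=[P1,P2,P4,P5] Q2=[]
t=14-20: P1@Q1 runs 6, rem=6, quantum used, demote→Q2. Q0=[] Q1=[P2,P4,P5] Q2=[P1]
t=20-24: P2@Q1 runs 4, rem=0, completes. Q0=[] Q1=[P4,P5] Q2=[P1]
t=24-30: P4@Q1 runs 6, rem=5, quantum used, demote→Q2. Q0=[] Q1=[P5] Q2=[P1,P4]
t=30-36: P5@Q1 runs 6, rem=6, quantum used, demote→Q2. Q0=[] Q1=[] Q2=[P1,P4,P5]
t=36-42: P1@Q2 runs 6, rem=0, completes. Q0=[] Q1=[] Q2=[P4,P5]
t=42-47: P4@Q2 runs 5, rem=0, completes. Q0=[] Q1=[] Q2=[P5]
t=47-53: P5@Q2 runs 6, rem=0, completes. Q0=[] Q1=[] Q2=[]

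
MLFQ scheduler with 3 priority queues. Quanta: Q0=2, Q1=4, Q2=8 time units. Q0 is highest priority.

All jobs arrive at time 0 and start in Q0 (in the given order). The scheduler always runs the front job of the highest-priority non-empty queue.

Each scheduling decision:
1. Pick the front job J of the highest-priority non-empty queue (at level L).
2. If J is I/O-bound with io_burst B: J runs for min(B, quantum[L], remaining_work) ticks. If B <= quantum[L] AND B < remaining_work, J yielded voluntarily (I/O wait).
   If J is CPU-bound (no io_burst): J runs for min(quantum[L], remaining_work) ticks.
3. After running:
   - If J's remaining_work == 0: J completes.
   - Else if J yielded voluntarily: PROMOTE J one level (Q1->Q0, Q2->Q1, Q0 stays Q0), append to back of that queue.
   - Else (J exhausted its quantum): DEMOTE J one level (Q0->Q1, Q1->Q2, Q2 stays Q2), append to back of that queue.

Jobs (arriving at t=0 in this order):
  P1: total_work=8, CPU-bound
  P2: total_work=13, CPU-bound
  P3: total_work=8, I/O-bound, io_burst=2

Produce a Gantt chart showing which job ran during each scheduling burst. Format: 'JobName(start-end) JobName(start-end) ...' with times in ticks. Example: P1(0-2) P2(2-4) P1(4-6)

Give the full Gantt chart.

Answer: P1(0-2) P2(2-4) P3(4-6) P3(6-8) P3(8-10) P3(10-12) P1(12-16) P2(16-20) P1(20-22) P2(22-29)

Derivation:
t=0-2: P1@Q0 runs 2, rem=6, quantum used, demote→Q1. Q0=[P2,P3] Q1=[P1] Q2=[]
t=2-4: P2@Q0 runs 2, rem=11, quantum used, demote→Q1. Q0=[P3] Q1=[P1,P2] Q2=[]
t=4-6: P3@Q0 runs 2, rem=6, I/O yield, promote→Q0. Q0=[P3] Q1=[P1,P2] Q2=[]
t=6-8: P3@Q0 runs 2, rem=4, I/O yield, promote→Q0. Q0=[P3] Q1=[P1,P2] Q2=[]
t=8-10: P3@Q0 runs 2, rem=2, I/O yield, promote→Q0. Q0=[P3] Q1=[P1,P2] Q2=[]
t=10-12: P3@Q0 runs 2, rem=0, completes. Q0=[] Q1=[P1,P2] Q2=[]
t=12-16: P1@Q1 runs 4, rem=2, quantum used, demote→Q2. Q0=[] Q1=[P2] Q2=[P1]
t=16-20: P2@Q1 runs 4, rem=7, quantum used, demote→Q2. Q0=[] Q1=[] Q2=[P1,P2]
t=20-22: P1@Q2 runs 2, rem=0, completes. Q0=[] Q1=[] Q2=[P2]
t=22-29: P2@Q2 runs 7, rem=0, completes. Q0=[] Q1=[] Q2=[]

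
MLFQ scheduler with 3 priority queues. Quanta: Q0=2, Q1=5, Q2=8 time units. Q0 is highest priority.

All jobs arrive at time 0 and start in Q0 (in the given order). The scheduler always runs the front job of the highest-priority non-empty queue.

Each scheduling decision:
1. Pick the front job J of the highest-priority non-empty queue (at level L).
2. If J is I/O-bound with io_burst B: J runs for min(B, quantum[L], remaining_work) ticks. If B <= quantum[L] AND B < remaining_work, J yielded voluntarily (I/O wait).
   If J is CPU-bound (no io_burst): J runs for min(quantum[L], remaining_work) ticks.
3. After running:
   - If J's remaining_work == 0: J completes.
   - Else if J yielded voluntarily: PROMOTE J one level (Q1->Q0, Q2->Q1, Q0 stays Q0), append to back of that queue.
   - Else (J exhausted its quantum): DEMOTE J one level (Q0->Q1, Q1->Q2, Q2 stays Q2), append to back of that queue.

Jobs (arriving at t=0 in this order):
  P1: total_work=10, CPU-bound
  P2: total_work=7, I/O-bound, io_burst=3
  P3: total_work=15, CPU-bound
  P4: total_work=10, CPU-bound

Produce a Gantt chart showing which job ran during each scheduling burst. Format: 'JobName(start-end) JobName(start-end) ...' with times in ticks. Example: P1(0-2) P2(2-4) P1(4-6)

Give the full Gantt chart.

t=0-2: P1@Q0 runs 2, rem=8, quantum used, demote→Q1. Q0=[P2,P3,P4] Q1=[P1] Q2=[]
t=2-4: P2@Q0 runs 2, rem=5, quantum used, demote→Q1. Q0=[P3,P4] Q1=[P1,P2] Q2=[]
t=4-6: P3@Q0 runs 2, rem=13, quantum used, demote→Q1. Q0=[P4] Q1=[P1,P2,P3] Q2=[]
t=6-8: P4@Q0 runs 2, rem=8, quantum used, demote→Q1. Q0=[] Q1=[P1,P2,P3,P4] Q2=[]
t=8-13: P1@Q1 runs 5, rem=3, quantum used, demote→Q2. Q0=[] Q1=[P2,P3,P4] Q2=[P1]
t=13-16: P2@Q1 runs 3, rem=2, I/O yield, promote→Q0. Q0=[P2] Q1=[P3,P4] Q2=[P1]
t=16-18: P2@Q0 runs 2, rem=0, completes. Q0=[] Q1=[P3,P4] Q2=[P1]
t=18-23: P3@Q1 runs 5, rem=8, quantum used, demote→Q2. Q0=[] Q1=[P4] Q2=[P1,P3]
t=23-28: P4@Q1 runs 5, rem=3, quantum used, demote→Q2. Q0=[] Q1=[] Q2=[P1,P3,P4]
t=28-31: P1@Q2 runs 3, rem=0, completes. Q0=[] Q1=[] Q2=[P3,P4]
t=31-39: P3@Q2 runs 8, rem=0, completes. Q0=[] Q1=[] Q2=[P4]
t=39-42: P4@Q2 runs 3, rem=0, completes. Q0=[] Q1=[] Q2=[]

Answer: P1(0-2) P2(2-4) P3(4-6) P4(6-8) P1(8-13) P2(13-16) P2(16-18) P3(18-23) P4(23-28) P1(28-31) P3(31-39) P4(39-42)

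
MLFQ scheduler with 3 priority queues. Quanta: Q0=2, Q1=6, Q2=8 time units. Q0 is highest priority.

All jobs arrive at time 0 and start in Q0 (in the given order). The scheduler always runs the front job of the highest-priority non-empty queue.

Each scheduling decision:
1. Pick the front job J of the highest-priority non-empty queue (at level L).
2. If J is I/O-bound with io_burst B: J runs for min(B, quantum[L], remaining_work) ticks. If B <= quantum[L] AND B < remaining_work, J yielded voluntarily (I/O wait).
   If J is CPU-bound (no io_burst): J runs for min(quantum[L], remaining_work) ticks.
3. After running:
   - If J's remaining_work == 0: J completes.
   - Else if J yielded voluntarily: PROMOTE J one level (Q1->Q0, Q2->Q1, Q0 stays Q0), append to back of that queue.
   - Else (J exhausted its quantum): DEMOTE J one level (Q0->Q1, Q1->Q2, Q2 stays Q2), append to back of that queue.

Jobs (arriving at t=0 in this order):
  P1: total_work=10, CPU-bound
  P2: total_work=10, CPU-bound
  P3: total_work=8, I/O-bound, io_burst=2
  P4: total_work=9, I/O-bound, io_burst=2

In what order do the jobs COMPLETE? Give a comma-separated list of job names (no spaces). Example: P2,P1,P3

t=0-2: P1@Q0 runs 2, rem=8, quantum used, demote→Q1. Q0=[P2,P3,P4] Q1=[P1] Q2=[]
t=2-4: P2@Q0 runs 2, rem=8, quantum used, demote→Q1. Q0=[P3,P4] Q1=[P1,P2] Q2=[]
t=4-6: P3@Q0 runs 2, rem=6, I/O yield, promote→Q0. Q0=[P4,P3] Q1=[P1,P2] Q2=[]
t=6-8: P4@Q0 runs 2, rem=7, I/O yield, promote→Q0. Q0=[P3,P4] Q1=[P1,P2] Q2=[]
t=8-10: P3@Q0 runs 2, rem=4, I/O yield, promote→Q0. Q0=[P4,P3] Q1=[P1,P2] Q2=[]
t=10-12: P4@Q0 runs 2, rem=5, I/O yield, promote→Q0. Q0=[P3,P4] Q1=[P1,P2] Q2=[]
t=12-14: P3@Q0 runs 2, rem=2, I/O yield, promote→Q0. Q0=[P4,P3] Q1=[P1,P2] Q2=[]
t=14-16: P4@Q0 runs 2, rem=3, I/O yield, promote→Q0. Q0=[P3,P4] Q1=[P1,P2] Q2=[]
t=16-18: P3@Q0 runs 2, rem=0, completes. Q0=[P4] Q1=[P1,P2] Q2=[]
t=18-20: P4@Q0 runs 2, rem=1, I/O yield, promote→Q0. Q0=[P4] Q1=[P1,P2] Q2=[]
t=20-21: P4@Q0 runs 1, rem=0, completes. Q0=[] Q1=[P1,P2] Q2=[]
t=21-27: P1@Q1 runs 6, rem=2, quantum used, demote→Q2. Q0=[] Q1=[P2] Q2=[P1]
t=27-33: P2@Q1 runs 6, rem=2, quantum used, demote→Q2. Q0=[] Q1=[] Q2=[P1,P2]
t=33-35: P1@Q2 runs 2, rem=0, completes. Q0=[] Q1=[] Q2=[P2]
t=35-37: P2@Q2 runs 2, rem=0, completes. Q0=[] Q1=[] Q2=[]

Answer: P3,P4,P1,P2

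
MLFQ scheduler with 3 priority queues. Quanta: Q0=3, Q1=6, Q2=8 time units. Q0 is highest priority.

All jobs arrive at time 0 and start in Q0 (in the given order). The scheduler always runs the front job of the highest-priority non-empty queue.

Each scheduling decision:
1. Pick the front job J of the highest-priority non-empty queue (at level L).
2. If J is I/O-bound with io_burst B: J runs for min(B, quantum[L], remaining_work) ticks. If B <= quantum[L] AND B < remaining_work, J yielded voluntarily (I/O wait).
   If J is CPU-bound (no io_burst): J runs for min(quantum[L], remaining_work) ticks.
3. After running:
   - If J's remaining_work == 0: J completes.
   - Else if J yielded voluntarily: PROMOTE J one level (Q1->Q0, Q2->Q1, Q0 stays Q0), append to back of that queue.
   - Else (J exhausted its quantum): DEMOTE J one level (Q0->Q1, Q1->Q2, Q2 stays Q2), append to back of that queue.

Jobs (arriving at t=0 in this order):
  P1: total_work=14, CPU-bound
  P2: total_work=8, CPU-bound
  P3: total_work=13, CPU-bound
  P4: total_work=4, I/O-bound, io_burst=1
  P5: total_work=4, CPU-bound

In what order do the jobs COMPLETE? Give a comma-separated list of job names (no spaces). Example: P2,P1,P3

Answer: P4,P2,P5,P1,P3

Derivation:
t=0-3: P1@Q0 runs 3, rem=11, quantum used, demote→Q1. Q0=[P2,P3,P4,P5] Q1=[P1] Q2=[]
t=3-6: P2@Q0 runs 3, rem=5, quantum used, demote→Q1. Q0=[P3,P4,P5] Q1=[P1,P2] Q2=[]
t=6-9: P3@Q0 runs 3, rem=10, quantum used, demote→Q1. Q0=[P4,P5] Q1=[P1,P2,P3] Q2=[]
t=9-10: P4@Q0 runs 1, rem=3, I/O yield, promote→Q0. Q0=[P5,P4] Q1=[P1,P2,P3] Q2=[]
t=10-13: P5@Q0 runs 3, rem=1, quantum used, demote→Q1. Q0=[P4] Q1=[P1,P2,P3,P5] Q2=[]
t=13-14: P4@Q0 runs 1, rem=2, I/O yield, promote→Q0. Q0=[P4] Q1=[P1,P2,P3,P5] Q2=[]
t=14-15: P4@Q0 runs 1, rem=1, I/O yield, promote→Q0. Q0=[P4] Q1=[P1,P2,P3,P5] Q2=[]
t=15-16: P4@Q0 runs 1, rem=0, completes. Q0=[] Q1=[P1,P2,P3,P5] Q2=[]
t=16-22: P1@Q1 runs 6, rem=5, quantum used, demote→Q2. Q0=[] Q1=[P2,P3,P5] Q2=[P1]
t=22-27: P2@Q1 runs 5, rem=0, completes. Q0=[] Q1=[P3,P5] Q2=[P1]
t=27-33: P3@Q1 runs 6, rem=4, quantum used, demote→Q2. Q0=[] Q1=[P5] Q2=[P1,P3]
t=33-34: P5@Q1 runs 1, rem=0, completes. Q0=[] Q1=[] Q2=[P1,P3]
t=34-39: P1@Q2 runs 5, rem=0, completes. Q0=[] Q1=[] Q2=[P3]
t=39-43: P3@Q2 runs 4, rem=0, completes. Q0=[] Q1=[] Q2=[]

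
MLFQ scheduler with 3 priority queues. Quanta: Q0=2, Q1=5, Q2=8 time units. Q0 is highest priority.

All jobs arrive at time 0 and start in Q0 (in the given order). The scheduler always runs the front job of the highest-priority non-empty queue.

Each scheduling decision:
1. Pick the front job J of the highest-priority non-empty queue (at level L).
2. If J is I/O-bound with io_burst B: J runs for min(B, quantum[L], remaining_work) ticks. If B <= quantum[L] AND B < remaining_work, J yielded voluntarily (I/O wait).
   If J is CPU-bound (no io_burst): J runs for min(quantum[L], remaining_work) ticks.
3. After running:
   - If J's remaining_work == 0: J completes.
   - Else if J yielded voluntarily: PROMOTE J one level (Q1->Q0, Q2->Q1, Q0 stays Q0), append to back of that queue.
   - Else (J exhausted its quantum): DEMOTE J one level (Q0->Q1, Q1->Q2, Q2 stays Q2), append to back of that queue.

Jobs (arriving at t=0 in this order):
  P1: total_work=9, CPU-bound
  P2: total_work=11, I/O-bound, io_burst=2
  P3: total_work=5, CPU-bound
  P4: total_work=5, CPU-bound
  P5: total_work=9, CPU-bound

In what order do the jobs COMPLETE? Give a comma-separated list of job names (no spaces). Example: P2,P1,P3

Answer: P2,P3,P4,P1,P5

Derivation:
t=0-2: P1@Q0 runs 2, rem=7, quantum used, demote→Q1. Q0=[P2,P3,P4,P5] Q1=[P1] Q2=[]
t=2-4: P2@Q0 runs 2, rem=9, I/O yield, promote→Q0. Q0=[P3,P4,P5,P2] Q1=[P1] Q2=[]
t=4-6: P3@Q0 runs 2, rem=3, quantum used, demote→Q1. Q0=[P4,P5,P2] Q1=[P1,P3] Q2=[]
t=6-8: P4@Q0 runs 2, rem=3, quantum used, demote→Q1. Q0=[P5,P2] Q1=[P1,P3,P4] Q2=[]
t=8-10: P5@Q0 runs 2, rem=7, quantum used, demote→Q1. Q0=[P2] Q1=[P1,P3,P4,P5] Q2=[]
t=10-12: P2@Q0 runs 2, rem=7, I/O yield, promote→Q0. Q0=[P2] Q1=[P1,P3,P4,P5] Q2=[]
t=12-14: P2@Q0 runs 2, rem=5, I/O yield, promote→Q0. Q0=[P2] Q1=[P1,P3,P4,P5] Q2=[]
t=14-16: P2@Q0 runs 2, rem=3, I/O yield, promote→Q0. Q0=[P2] Q1=[P1,P3,P4,P5] Q2=[]
t=16-18: P2@Q0 runs 2, rem=1, I/O yield, promote→Q0. Q0=[P2] Q1=[P1,P3,P4,P5] Q2=[]
t=18-19: P2@Q0 runs 1, rem=0, completes. Q0=[] Q1=[P1,P3,P4,P5] Q2=[]
t=19-24: P1@Q1 runs 5, rem=2, quantum used, demote→Q2. Q0=[] Q1=[P3,P4,P5] Q2=[P1]
t=24-27: P3@Q1 runs 3, rem=0, completes. Q0=[] Q1=[P4,P5] Q2=[P1]
t=27-30: P4@Q1 runs 3, rem=0, completes. Q0=[] Q1=[P5] Q2=[P1]
t=30-35: P5@Q1 runs 5, rem=2, quantum used, demote→Q2. Q0=[] Q1=[] Q2=[P1,P5]
t=35-37: P1@Q2 runs 2, rem=0, completes. Q0=[] Q1=[] Q2=[P5]
t=37-39: P5@Q2 runs 2, rem=0, completes. Q0=[] Q1=[] Q2=[]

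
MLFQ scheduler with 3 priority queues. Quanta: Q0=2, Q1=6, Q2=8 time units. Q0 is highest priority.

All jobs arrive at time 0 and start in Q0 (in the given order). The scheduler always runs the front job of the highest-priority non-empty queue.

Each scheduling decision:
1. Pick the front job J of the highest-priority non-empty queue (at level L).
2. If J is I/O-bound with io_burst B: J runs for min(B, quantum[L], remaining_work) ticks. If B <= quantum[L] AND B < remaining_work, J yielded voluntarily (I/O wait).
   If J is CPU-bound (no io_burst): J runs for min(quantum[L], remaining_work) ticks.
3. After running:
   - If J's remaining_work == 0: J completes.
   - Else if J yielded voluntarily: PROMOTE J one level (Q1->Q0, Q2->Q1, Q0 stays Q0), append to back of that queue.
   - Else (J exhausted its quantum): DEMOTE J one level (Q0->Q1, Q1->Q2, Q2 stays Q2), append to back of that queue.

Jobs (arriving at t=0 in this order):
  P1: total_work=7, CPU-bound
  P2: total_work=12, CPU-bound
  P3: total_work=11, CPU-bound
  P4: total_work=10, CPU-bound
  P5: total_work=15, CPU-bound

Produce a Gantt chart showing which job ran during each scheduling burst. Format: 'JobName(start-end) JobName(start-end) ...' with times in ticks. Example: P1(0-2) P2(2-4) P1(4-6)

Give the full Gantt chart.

Answer: P1(0-2) P2(2-4) P3(4-6) P4(6-8) P5(8-10) P1(10-15) P2(15-21) P3(21-27) P4(27-33) P5(33-39) P2(39-43) P3(43-46) P4(46-48) P5(48-55)

Derivation:
t=0-2: P1@Q0 runs 2, rem=5, quantum used, demote→Q1. Q0=[P2,P3,P4,P5] Q1=[P1] Q2=[]
t=2-4: P2@Q0 runs 2, rem=10, quantum used, demote→Q1. Q0=[P3,P4,P5] Q1=[P1,P2] Q2=[]
t=4-6: P3@Q0 runs 2, rem=9, quantum used, demote→Q1. Q0=[P4,P5] Q1=[P1,P2,P3] Q2=[]
t=6-8: P4@Q0 runs 2, rem=8, quantum used, demote→Q1. Q0=[P5] Q1=[P1,P2,P3,P4] Q2=[]
t=8-10: P5@Q0 runs 2, rem=13, quantum used, demote→Q1. Q0=[] Q1=[P1,P2,P3,P4,P5] Q2=[]
t=10-15: P1@Q1 runs 5, rem=0, completes. Q0=[] Q1=[P2,P3,P4,P5] Q2=[]
t=15-21: P2@Q1 runs 6, rem=4, quantum used, demote→Q2. Q0=[] Q1=[P3,P4,P5] Q2=[P2]
t=21-27: P3@Q1 runs 6, rem=3, quantum used, demote→Q2. Q0=[] Q1=[P4,P5] Q2=[P2,P3]
t=27-33: P4@Q1 runs 6, rem=2, quantum used, demote→Q2. Q0=[] Q1=[P5] Q2=[P2,P3,P4]
t=33-39: P5@Q1 runs 6, rem=7, quantum used, demote→Q2. Q0=[] Q1=[] Q2=[P2,P3,P4,P5]
t=39-43: P2@Q2 runs 4, rem=0, completes. Q0=[] Q1=[] Q2=[P3,P4,P5]
t=43-46: P3@Q2 runs 3, rem=0, completes. Q0=[] Q1=[] Q2=[P4,P5]
t=46-48: P4@Q2 runs 2, rem=0, completes. Q0=[] Q1=[] Q2=[P5]
t=48-55: P5@Q2 runs 7, rem=0, completes. Q0=[] Q1=[] Q2=[]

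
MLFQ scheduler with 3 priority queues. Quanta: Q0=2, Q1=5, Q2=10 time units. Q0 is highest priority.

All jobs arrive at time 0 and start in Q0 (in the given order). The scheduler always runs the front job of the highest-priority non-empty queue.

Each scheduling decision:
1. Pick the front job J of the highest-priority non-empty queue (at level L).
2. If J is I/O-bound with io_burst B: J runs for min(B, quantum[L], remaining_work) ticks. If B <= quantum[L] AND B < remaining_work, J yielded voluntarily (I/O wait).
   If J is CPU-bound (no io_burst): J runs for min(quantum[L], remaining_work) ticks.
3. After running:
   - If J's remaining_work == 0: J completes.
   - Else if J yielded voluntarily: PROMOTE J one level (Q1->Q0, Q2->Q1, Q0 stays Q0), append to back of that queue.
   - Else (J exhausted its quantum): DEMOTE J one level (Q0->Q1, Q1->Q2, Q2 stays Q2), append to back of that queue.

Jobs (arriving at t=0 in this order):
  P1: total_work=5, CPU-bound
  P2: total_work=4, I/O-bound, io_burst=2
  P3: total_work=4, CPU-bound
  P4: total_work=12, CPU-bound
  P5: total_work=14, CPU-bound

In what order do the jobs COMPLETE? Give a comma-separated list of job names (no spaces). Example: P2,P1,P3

Answer: P2,P1,P3,P4,P5

Derivation:
t=0-2: P1@Q0 runs 2, rem=3, quantum used, demote→Q1. Q0=[P2,P3,P4,P5] Q1=[P1] Q2=[]
t=2-4: P2@Q0 runs 2, rem=2, I/O yield, promote→Q0. Q0=[P3,P4,P5,P2] Q1=[P1] Q2=[]
t=4-6: P3@Q0 runs 2, rem=2, quantum used, demote→Q1. Q0=[P4,P5,P2] Q1=[P1,P3] Q2=[]
t=6-8: P4@Q0 runs 2, rem=10, quantum used, demote→Q1. Q0=[P5,P2] Q1=[P1,P3,P4] Q2=[]
t=8-10: P5@Q0 runs 2, rem=12, quantum used, demote→Q1. Q0=[P2] Q1=[P1,P3,P4,P5] Q2=[]
t=10-12: P2@Q0 runs 2, rem=0, completes. Q0=[] Q1=[P1,P3,P4,P5] Q2=[]
t=12-15: P1@Q1 runs 3, rem=0, completes. Q0=[] Q1=[P3,P4,P5] Q2=[]
t=15-17: P3@Q1 runs 2, rem=0, completes. Q0=[] Q1=[P4,P5] Q2=[]
t=17-22: P4@Q1 runs 5, rem=5, quantum used, demote→Q2. Q0=[] Q1=[P5] Q2=[P4]
t=22-27: P5@Q1 runs 5, rem=7, quantum used, demote→Q2. Q0=[] Q1=[] Q2=[P4,P5]
t=27-32: P4@Q2 runs 5, rem=0, completes. Q0=[] Q1=[] Q2=[P5]
t=32-39: P5@Q2 runs 7, rem=0, completes. Q0=[] Q1=[] Q2=[]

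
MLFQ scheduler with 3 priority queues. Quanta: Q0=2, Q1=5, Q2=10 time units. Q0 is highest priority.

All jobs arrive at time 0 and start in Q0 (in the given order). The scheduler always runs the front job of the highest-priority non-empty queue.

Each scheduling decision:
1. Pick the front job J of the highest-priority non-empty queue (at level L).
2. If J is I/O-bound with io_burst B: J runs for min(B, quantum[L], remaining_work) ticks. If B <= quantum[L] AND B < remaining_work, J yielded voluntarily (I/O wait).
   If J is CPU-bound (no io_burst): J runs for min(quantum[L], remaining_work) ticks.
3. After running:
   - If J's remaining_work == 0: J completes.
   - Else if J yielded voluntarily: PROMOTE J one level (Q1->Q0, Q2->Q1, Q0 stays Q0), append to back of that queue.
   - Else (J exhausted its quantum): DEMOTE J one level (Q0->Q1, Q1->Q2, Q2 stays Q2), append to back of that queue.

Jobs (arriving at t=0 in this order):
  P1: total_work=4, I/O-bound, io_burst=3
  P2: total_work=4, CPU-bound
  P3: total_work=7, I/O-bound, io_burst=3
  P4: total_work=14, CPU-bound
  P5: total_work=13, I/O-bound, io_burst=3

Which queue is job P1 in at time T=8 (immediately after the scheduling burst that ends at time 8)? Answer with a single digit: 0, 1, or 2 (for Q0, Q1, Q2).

t=0-2: P1@Q0 runs 2, rem=2, quantum used, demote→Q1. Q0=[P2,P3,P4,P5] Q1=[P1] Q2=[]
t=2-4: P2@Q0 runs 2, rem=2, quantum used, demote→Q1. Q0=[P3,P4,P5] Q1=[P1,P2] Q2=[]
t=4-6: P3@Q0 runs 2, rem=5, quantum used, demote→Q1. Q0=[P4,P5] Q1=[P1,P2,P3] Q2=[]
t=6-8: P4@Q0 runs 2, rem=12, quantum used, demote→Q1. Q0=[P5] Q1=[P1,P2,P3,P4] Q2=[]
t=8-10: P5@Q0 runs 2, rem=11, quantum used, demote→Q1. Q0=[] Q1=[P1,P2,P3,P4,P5] Q2=[]
t=10-12: P1@Q1 runs 2, rem=0, completes. Q0=[] Q1=[P2,P3,P4,P5] Q2=[]
t=12-14: P2@Q1 runs 2, rem=0, completes. Q0=[] Q1=[P3,P4,P5] Q2=[]
t=14-17: P3@Q1 runs 3, rem=2, I/O yield, promote→Q0. Q0=[P3] Q1=[P4,P5] Q2=[]
t=17-19: P3@Q0 runs 2, rem=0, completes. Q0=[] Q1=[P4,P5] Q2=[]
t=19-24: P4@Q1 runs 5, rem=7, quantum used, demote→Q2. Q0=[] Q1=[P5] Q2=[P4]
t=24-27: P5@Q1 runs 3, rem=8, I/O yield, promote→Q0. Q0=[P5] Q1=[] Q2=[P4]
t=27-29: P5@Q0 runs 2, rem=6, quantum used, demote→Q1. Q0=[] Q1=[P5] Q2=[P4]
t=29-32: P5@Q1 runs 3, rem=3, I/O yield, promote→Q0. Q0=[P5] Q1=[] Q2=[P4]
t=32-34: P5@Q0 runs 2, rem=1, quantum used, demote→Q1. Q0=[] Q1=[P5] Q2=[P4]
t=34-35: P5@Q1 runs 1, rem=0, completes. Q0=[] Q1=[] Q2=[P4]
t=35-42: P4@Q2 runs 7, rem=0, completes. Q0=[] Q1=[] Q2=[]

Answer: 1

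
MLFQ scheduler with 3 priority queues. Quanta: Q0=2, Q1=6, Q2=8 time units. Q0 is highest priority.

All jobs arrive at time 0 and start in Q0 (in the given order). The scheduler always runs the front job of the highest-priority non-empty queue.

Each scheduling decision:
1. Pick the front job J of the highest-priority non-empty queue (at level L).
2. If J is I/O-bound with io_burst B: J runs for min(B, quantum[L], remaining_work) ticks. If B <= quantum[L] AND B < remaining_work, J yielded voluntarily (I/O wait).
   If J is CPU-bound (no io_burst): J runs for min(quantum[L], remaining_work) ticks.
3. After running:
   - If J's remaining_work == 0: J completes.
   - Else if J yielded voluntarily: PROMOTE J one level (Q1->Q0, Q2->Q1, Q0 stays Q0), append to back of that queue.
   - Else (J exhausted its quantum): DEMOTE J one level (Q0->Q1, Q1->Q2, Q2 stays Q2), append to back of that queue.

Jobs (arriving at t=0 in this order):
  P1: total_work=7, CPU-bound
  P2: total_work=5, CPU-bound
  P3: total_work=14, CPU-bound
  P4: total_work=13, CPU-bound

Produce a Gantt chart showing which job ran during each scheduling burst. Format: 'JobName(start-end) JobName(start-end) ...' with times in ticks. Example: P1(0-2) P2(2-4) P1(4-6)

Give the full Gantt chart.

t=0-2: P1@Q0 runs 2, rem=5, quantum used, demote→Q1. Q0=[P2,P3,P4] Q1=[P1] Q2=[]
t=2-4: P2@Q0 runs 2, rem=3, quantum used, demote→Q1. Q0=[P3,P4] Q1=[P1,P2] Q2=[]
t=4-6: P3@Q0 runs 2, rem=12, quantum used, demote→Q1. Q0=[P4] Q1=[P1,P2,P3] Q2=[]
t=6-8: P4@Q0 runs 2, rem=11, quantum used, demote→Q1. Q0=[] Q1=[P1,P2,P3,P4] Q2=[]
t=8-13: P1@Q1 runs 5, rem=0, completes. Q0=[] Q1=[P2,P3,P4] Q2=[]
t=13-16: P2@Q1 runs 3, rem=0, completes. Q0=[] Q1=[P3,P4] Q2=[]
t=16-22: P3@Q1 runs 6, rem=6, quantum used, demote→Q2. Q0=[] Q1=[P4] Q2=[P3]
t=22-28: P4@Q1 runs 6, rem=5, quantum used, demote→Q2. Q0=[] Q1=[] Q2=[P3,P4]
t=28-34: P3@Q2 runs 6, rem=0, completes. Q0=[] Q1=[] Q2=[P4]
t=34-39: P4@Q2 runs 5, rem=0, completes. Q0=[] Q1=[] Q2=[]

Answer: P1(0-2) P2(2-4) P3(4-6) P4(6-8) P1(8-13) P2(13-16) P3(16-22) P4(22-28) P3(28-34) P4(34-39)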